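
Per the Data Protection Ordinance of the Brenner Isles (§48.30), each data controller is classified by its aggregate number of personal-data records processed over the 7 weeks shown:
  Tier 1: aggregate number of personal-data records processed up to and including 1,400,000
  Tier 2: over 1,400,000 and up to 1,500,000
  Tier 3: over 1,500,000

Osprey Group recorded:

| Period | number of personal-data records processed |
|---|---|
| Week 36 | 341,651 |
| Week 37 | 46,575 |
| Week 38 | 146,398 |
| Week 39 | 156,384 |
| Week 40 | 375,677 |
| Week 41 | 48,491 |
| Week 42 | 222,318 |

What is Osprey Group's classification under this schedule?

Aggregate number of personal-data records processed: 341,651 + 46,575 + 146,398 + 156,384 + 375,677 + 48,491 + 222,318 = 1,337,494.
1,337,494 ≤ 1,400,000, so Tier 1 applies.

Tier 1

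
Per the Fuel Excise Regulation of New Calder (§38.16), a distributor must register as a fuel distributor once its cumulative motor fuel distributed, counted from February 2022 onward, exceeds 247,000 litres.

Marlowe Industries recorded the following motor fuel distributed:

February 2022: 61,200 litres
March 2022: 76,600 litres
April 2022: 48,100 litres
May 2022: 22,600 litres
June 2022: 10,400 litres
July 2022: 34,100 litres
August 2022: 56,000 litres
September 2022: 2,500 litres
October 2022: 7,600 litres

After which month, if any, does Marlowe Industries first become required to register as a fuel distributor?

Through February 2022: 61,200 litres
Through March 2022: 137,800 litres
Through April 2022: 185,900 litres
Through May 2022: 208,500 litres
Through June 2022: 218,900 litres
Through July 2022: 253,000 litres ← exceeds threshold

July 2022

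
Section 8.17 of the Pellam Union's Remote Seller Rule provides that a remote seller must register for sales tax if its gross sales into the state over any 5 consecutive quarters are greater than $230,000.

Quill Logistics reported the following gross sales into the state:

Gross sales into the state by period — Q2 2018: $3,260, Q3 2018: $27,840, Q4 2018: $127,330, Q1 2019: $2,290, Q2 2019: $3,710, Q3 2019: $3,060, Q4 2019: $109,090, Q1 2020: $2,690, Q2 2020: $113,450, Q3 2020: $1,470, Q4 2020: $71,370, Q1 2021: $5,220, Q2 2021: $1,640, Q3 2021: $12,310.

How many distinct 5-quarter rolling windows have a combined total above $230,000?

Q2 2018–Q2 2019: $3,260 + $27,840 + $127,330 + $2,290 + $3,710 = $164,430 (under)
Q3 2018–Q3 2019: $27,840 + $127,330 + $2,290 + $3,710 + $3,060 = $164,230 (under)
Q4 2018–Q4 2019: $127,330 + $2,290 + $3,710 + $3,060 + $109,090 = $245,480 (over)
Q1 2019–Q1 2020: $2,290 + $3,710 + $3,060 + $109,090 + $2,690 = $120,840 (under)
Q2 2019–Q2 2020: $3,710 + $3,060 + $109,090 + $2,690 + $113,450 = $232,000 (over)
Q3 2019–Q3 2020: $3,060 + $109,090 + $2,690 + $113,450 + $1,470 = $229,760 (under)
Q4 2019–Q4 2020: $109,090 + $2,690 + $113,450 + $1,470 + $71,370 = $298,070 (over)
Q1 2020–Q1 2021: $2,690 + $113,450 + $1,470 + $71,370 + $5,220 = $194,200 (under)
Q2 2020–Q2 2021: $113,450 + $1,470 + $71,370 + $5,220 + $1,640 = $193,150 (under)
Q3 2020–Q3 2021: $1,470 + $71,370 + $5,220 + $1,640 + $12,310 = $92,010 (under)
3 windows exceed the threshold.

3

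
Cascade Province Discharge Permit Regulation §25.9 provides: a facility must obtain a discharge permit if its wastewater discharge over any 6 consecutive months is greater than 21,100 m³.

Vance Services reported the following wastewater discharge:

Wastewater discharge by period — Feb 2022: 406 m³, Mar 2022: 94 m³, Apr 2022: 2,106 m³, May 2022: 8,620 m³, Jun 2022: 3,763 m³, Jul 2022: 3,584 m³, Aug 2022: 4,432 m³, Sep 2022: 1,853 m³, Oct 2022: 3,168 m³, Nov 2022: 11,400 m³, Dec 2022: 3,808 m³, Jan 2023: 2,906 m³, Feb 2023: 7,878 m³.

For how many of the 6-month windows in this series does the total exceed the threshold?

Feb 2022–Jul 2022: 406 m³ + 94 m³ + 2,106 m³ + 8,620 m³ + 3,763 m³ + 3,584 m³ = 18,573 m³ (under)
Mar 2022–Aug 2022: 94 m³ + 2,106 m³ + 8,620 m³ + 3,763 m³ + 3,584 m³ + 4,432 m³ = 22,599 m³ (over)
Apr 2022–Sep 2022: 2,106 m³ + 8,620 m³ + 3,763 m³ + 3,584 m³ + 4,432 m³ + 1,853 m³ = 24,358 m³ (over)
May 2022–Oct 2022: 8,620 m³ + 3,763 m³ + 3,584 m³ + 4,432 m³ + 1,853 m³ + 3,168 m³ = 25,420 m³ (over)
Jun 2022–Nov 2022: 3,763 m³ + 3,584 m³ + 4,432 m³ + 1,853 m³ + 3,168 m³ + 11,400 m³ = 28,200 m³ (over)
Jul 2022–Dec 2022: 3,584 m³ + 4,432 m³ + 1,853 m³ + 3,168 m³ + 11,400 m³ + 3,808 m³ = 28,245 m³ (over)
Aug 2022–Jan 2023: 4,432 m³ + 1,853 m³ + 3,168 m³ + 11,400 m³ + 3,808 m³ + 2,906 m³ = 27,567 m³ (over)
Sep 2022–Feb 2023: 1,853 m³ + 3,168 m³ + 11,400 m³ + 3,808 m³ + 2,906 m³ + 7,878 m³ = 31,013 m³ (over)
7 windows exceed the threshold.

7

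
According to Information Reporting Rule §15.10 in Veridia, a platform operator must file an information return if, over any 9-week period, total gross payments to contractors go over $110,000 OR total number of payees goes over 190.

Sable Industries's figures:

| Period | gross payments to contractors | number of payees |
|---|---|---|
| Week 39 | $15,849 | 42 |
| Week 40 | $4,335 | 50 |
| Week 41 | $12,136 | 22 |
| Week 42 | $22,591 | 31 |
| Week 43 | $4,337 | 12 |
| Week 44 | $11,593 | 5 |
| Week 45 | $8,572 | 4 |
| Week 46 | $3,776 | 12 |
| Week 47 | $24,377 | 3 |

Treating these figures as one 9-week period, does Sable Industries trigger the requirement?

No

Total gross payments to contractors: $15,849 + $4,335 + $12,136 + $22,591 + $4,337 + $11,593 + $8,572 + $3,776 + $24,377 = $107,566 (≤ $110,000).
Total number of payees: 42 + 50 + 22 + 31 + 12 + 5 + 4 + 12 + 3 = 181 (≤ 190).
The test is 'or': neither threshold is exceeded.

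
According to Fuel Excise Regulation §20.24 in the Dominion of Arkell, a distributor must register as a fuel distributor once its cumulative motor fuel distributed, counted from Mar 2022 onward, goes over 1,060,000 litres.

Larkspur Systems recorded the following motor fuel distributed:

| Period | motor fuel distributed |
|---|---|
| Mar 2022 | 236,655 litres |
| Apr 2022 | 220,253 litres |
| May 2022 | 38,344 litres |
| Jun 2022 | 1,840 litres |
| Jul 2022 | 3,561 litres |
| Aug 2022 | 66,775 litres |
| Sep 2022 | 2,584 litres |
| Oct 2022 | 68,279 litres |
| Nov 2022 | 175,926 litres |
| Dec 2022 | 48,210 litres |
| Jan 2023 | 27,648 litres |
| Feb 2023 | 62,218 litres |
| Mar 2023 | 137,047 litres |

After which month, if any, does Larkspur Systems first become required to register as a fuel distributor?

Through Mar 2022: 236,655 litres
Through Apr 2022: 456,908 litres
Through May 2022: 495,252 litres
Through Jun 2022: 497,092 litres
Through Jul 2022: 500,653 litres
Through Aug 2022: 567,428 litres
Through Sep 2022: 570,012 litres
Through Oct 2022: 638,291 litres
Through Nov 2022: 814,217 litres
Through Dec 2022: 862,427 litres
Through Jan 2023: 890,075 litres
Through Feb 2023: 952,293 litres
Through Mar 2023: 1,089,340 litres ← exceeds threshold

Mar 2023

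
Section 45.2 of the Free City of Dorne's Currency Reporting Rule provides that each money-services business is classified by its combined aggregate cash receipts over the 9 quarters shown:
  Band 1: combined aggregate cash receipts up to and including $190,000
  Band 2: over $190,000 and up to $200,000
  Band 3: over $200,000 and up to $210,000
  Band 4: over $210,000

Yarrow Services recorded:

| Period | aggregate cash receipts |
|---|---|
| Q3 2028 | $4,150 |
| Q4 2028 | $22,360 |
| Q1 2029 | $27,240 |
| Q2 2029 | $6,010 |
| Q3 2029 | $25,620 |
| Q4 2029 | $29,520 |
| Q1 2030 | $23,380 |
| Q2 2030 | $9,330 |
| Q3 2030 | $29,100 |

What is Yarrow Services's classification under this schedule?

Band 1

Combined aggregate cash receipts: $4,150 + $22,360 + $27,240 + $6,010 + $25,620 + $29,520 + $23,380 + $9,330 + $29,100 = $176,710.
$176,710 ≤ $190,000, so Band 1 applies.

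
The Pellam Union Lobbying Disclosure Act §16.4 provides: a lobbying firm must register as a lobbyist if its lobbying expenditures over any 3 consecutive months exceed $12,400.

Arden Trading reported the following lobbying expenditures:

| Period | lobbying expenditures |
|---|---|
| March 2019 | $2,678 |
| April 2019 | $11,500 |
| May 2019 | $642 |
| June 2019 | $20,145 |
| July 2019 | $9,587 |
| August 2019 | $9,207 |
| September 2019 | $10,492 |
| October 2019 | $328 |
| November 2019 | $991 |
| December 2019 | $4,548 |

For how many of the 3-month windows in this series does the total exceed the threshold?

6

March 2019–May 2019: $2,678 + $11,500 + $642 = $14,820 (over)
April 2019–June 2019: $11,500 + $642 + $20,145 = $32,287 (over)
May 2019–July 2019: $642 + $20,145 + $9,587 = $30,374 (over)
June 2019–August 2019: $20,145 + $9,587 + $9,207 = $38,939 (over)
July 2019–September 2019: $9,587 + $9,207 + $10,492 = $29,286 (over)
August 2019–October 2019: $9,207 + $10,492 + $328 = $20,027 (over)
September 2019–November 2019: $10,492 + $328 + $991 = $11,811 (under)
October 2019–December 2019: $328 + $991 + $4,548 = $5,867 (under)
6 windows exceed the threshold.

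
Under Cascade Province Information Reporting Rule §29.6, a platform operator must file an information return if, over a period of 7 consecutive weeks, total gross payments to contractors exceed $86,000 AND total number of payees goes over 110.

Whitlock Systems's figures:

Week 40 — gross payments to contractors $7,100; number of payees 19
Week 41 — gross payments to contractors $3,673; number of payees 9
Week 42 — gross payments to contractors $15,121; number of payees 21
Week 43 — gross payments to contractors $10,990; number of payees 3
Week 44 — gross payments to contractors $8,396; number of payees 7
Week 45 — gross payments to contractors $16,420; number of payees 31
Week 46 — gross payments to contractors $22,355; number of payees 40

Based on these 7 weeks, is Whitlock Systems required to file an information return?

Total gross payments to contractors: $7,100 + $3,673 + $15,121 + $10,990 + $8,396 + $16,420 + $22,355 = $84,055 (≤ $86,000).
Total number of payees: 19 + 9 + 21 + 3 + 7 + 31 + 40 = 130 (> 110).
The test is 'and': the rule requires both, and at least one is not exceeded.

No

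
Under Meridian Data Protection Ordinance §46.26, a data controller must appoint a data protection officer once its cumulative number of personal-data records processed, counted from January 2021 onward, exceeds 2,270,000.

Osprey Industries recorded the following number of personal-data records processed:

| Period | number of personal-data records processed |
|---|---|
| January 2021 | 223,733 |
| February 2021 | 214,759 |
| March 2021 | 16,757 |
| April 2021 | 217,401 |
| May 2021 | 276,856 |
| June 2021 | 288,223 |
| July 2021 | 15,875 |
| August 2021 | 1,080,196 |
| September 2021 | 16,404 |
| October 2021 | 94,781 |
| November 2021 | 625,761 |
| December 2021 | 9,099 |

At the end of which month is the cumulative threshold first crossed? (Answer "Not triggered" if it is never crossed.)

August 2021

Through January 2021: 223,733
Through February 2021: 438,492
Through March 2021: 455,249
Through April 2021: 672,650
Through May 2021: 949,506
Through June 2021: 1,237,729
Through July 2021: 1,253,604
Through August 2021: 2,333,800 ← exceeds threshold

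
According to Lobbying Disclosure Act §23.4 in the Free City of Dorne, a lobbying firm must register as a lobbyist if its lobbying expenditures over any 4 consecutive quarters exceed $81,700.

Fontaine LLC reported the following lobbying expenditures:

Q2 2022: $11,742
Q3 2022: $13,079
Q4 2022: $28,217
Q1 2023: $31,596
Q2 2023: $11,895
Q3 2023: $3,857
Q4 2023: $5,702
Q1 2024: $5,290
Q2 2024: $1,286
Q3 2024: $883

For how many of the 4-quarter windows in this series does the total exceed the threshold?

2

Q2 2022–Q1 2023: $11,742 + $13,079 + $28,217 + $31,596 = $84,634 (over)
Q3 2022–Q2 2023: $13,079 + $28,217 + $31,596 + $11,895 = $84,787 (over)
Q4 2022–Q3 2023: $28,217 + $31,596 + $11,895 + $3,857 = $75,565 (under)
Q1 2023–Q4 2023: $31,596 + $11,895 + $3,857 + $5,702 = $53,050 (under)
Q2 2023–Q1 2024: $11,895 + $3,857 + $5,702 + $5,290 = $26,744 (under)
Q3 2023–Q2 2024: $3,857 + $5,702 + $5,290 + $1,286 = $16,135 (under)
Q4 2023–Q3 2024: $5,702 + $5,290 + $1,286 + $883 = $13,161 (under)
2 windows exceed the threshold.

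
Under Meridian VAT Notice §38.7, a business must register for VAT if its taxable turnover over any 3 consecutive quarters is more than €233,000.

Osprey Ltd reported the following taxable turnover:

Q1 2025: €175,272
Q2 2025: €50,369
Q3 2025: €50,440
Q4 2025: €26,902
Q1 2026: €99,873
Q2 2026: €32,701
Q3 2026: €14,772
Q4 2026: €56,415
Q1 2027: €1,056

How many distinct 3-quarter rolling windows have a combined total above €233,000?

Q1 2025–Q3 2025: €175,272 + €50,369 + €50,440 = €276,081 (over)
Q2 2025–Q4 2025: €50,369 + €50,440 + €26,902 = €127,711 (under)
Q3 2025–Q1 2026: €50,440 + €26,902 + €99,873 = €177,215 (under)
Q4 2025–Q2 2026: €26,902 + €99,873 + €32,701 = €159,476 (under)
Q1 2026–Q3 2026: €99,873 + €32,701 + €14,772 = €147,346 (under)
Q2 2026–Q4 2026: €32,701 + €14,772 + €56,415 = €103,888 (under)
Q3 2026–Q1 2027: €14,772 + €56,415 + €1,056 = €72,243 (under)
1 window exceeds the threshold.

1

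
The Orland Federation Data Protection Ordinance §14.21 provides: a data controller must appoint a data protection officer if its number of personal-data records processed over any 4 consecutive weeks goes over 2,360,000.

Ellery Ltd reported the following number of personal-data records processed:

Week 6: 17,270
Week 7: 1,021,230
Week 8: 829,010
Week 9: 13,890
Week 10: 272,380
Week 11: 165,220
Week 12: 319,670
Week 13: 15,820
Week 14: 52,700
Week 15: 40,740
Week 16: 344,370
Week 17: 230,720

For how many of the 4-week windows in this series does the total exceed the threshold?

0

Week 6–Week 9: 17,270 + 1,021,230 + 829,010 + 13,890 = 1,881,400 (under)
Week 7–Week 10: 1,021,230 + 829,010 + 13,890 + 272,380 = 2,136,510 (under)
Week 8–Week 11: 829,010 + 13,890 + 272,380 + 165,220 = 1,280,500 (under)
Week 9–Week 12: 13,890 + 272,380 + 165,220 + 319,670 = 771,160 (under)
Week 10–Week 13: 272,380 + 165,220 + 319,670 + 15,820 = 773,090 (under)
Week 11–Week 14: 165,220 + 319,670 + 15,820 + 52,700 = 553,410 (under)
Week 12–Week 15: 319,670 + 15,820 + 52,700 + 40,740 = 428,930 (under)
Week 13–Week 16: 15,820 + 52,700 + 40,740 + 344,370 = 453,630 (under)
Week 14–Week 17: 52,700 + 40,740 + 344,370 + 230,720 = 668,530 (under)
0 windows exceed the threshold.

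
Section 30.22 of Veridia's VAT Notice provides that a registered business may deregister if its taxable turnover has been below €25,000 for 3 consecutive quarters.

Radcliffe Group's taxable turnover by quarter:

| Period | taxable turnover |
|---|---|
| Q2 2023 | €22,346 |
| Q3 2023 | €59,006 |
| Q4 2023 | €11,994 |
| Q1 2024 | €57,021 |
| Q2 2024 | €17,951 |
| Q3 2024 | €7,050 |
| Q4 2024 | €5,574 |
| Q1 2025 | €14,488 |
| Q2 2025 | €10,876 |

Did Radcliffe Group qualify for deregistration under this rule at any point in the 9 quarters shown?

Yes

Quarters below €25,000: Q2 2023, Q4 2023, Q2 2024, Q3 2024, Q4 2024, Q1 2025, Q2 2025.
Longest run of consecutive quarters below the threshold: 5.
5 ≥ 3, so Radcliffe Group became eligible.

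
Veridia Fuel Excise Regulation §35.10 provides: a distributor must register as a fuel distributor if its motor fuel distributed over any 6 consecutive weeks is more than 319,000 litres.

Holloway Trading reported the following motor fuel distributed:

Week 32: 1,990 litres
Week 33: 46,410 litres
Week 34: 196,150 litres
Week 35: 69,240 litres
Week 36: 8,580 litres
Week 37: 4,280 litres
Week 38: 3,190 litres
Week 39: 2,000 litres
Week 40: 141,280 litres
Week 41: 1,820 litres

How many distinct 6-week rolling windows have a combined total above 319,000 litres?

2

Week 32–Week 37: 1,990 litres + 46,410 litres + 196,150 litres + 69,240 litres + 8,580 litres + 4,280 litres = 326,650 litres (over)
Week 33–Week 38: 46,410 litres + 196,150 litres + 69,240 litres + 8,580 litres + 4,280 litres + 3,190 litres = 327,850 litres (over)
Week 34–Week 39: 196,150 litres + 69,240 litres + 8,580 litres + 4,280 litres + 3,190 litres + 2,000 litres = 283,440 litres (under)
Week 35–Week 40: 69,240 litres + 8,580 litres + 4,280 litres + 3,190 litres + 2,000 litres + 141,280 litres = 228,570 litres (under)
Week 36–Week 41: 8,580 litres + 4,280 litres + 3,190 litres + 2,000 litres + 141,280 litres + 1,820 litres = 161,150 litres (under)
2 windows exceed the threshold.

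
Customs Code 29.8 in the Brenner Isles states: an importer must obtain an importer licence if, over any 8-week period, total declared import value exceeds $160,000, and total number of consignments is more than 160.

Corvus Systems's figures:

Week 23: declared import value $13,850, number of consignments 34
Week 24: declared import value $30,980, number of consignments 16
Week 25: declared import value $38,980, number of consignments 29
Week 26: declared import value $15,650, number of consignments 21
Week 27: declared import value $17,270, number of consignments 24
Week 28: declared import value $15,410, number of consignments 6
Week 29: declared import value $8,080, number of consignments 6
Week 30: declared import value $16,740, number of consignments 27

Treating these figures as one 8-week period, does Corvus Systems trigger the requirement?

Total declared import value: $13,850 + $30,980 + $38,980 + $15,650 + $17,270 + $15,410 + $8,080 + $16,740 = $156,960 (≤ $160,000).
Total number of consignments: 34 + 16 + 29 + 21 + 24 + 6 + 6 + 27 = 163 (> 160).
The test is 'and': the rule requires both, and at least one is not exceeded.

No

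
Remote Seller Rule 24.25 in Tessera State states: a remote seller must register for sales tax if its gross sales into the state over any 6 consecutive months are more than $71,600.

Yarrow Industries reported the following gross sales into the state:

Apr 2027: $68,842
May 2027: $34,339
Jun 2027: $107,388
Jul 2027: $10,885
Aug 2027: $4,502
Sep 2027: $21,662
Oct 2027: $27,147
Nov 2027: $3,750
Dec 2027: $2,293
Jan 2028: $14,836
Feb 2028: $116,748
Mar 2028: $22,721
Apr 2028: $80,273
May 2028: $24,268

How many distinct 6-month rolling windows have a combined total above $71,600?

8

Apr 2027–Sep 2027: $68,842 + $34,339 + $107,388 + $10,885 + $4,502 + $21,662 = $247,618 (over)
May 2027–Oct 2027: $34,339 + $107,388 + $10,885 + $4,502 + $21,662 + $27,147 = $205,923 (over)
Jun 2027–Nov 2027: $107,388 + $10,885 + $4,502 + $21,662 + $27,147 + $3,750 = $175,334 (over)
Jul 2027–Dec 2027: $10,885 + $4,502 + $21,662 + $27,147 + $3,750 + $2,293 = $70,239 (under)
Aug 2027–Jan 2028: $4,502 + $21,662 + $27,147 + $3,750 + $2,293 + $14,836 = $74,190 (over)
Sep 2027–Feb 2028: $21,662 + $27,147 + $3,750 + $2,293 + $14,836 + $116,748 = $186,436 (over)
Oct 2027–Mar 2028: $27,147 + $3,750 + $2,293 + $14,836 + $116,748 + $22,721 = $187,495 (over)
Nov 2027–Apr 2028: $3,750 + $2,293 + $14,836 + $116,748 + $22,721 + $80,273 = $240,621 (over)
Dec 2027–May 2028: $2,293 + $14,836 + $116,748 + $22,721 + $80,273 + $24,268 = $261,139 (over)
8 windows exceed the threshold.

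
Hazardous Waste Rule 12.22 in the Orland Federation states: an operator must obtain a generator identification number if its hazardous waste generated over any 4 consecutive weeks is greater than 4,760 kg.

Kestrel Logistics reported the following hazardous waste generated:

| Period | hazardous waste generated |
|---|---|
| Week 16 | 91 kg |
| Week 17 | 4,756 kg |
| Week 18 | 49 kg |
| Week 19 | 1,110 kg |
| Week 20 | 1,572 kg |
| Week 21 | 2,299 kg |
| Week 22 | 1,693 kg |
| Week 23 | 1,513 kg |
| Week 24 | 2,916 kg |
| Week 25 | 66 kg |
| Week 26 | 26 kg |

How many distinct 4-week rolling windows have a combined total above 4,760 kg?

7

Week 16–Week 19: 91 kg + 4,756 kg + 49 kg + 1,110 kg = 6,006 kg (over)
Week 17–Week 20: 4,756 kg + 49 kg + 1,110 kg + 1,572 kg = 7,487 kg (over)
Week 18–Week 21: 49 kg + 1,110 kg + 1,572 kg + 2,299 kg = 5,030 kg (over)
Week 19–Week 22: 1,110 kg + 1,572 kg + 2,299 kg + 1,693 kg = 6,674 kg (over)
Week 20–Week 23: 1,572 kg + 2,299 kg + 1,693 kg + 1,513 kg = 7,077 kg (over)
Week 21–Week 24: 2,299 kg + 1,693 kg + 1,513 kg + 2,916 kg = 8,421 kg (over)
Week 22–Week 25: 1,693 kg + 1,513 kg + 2,916 kg + 66 kg = 6,188 kg (over)
Week 23–Week 26: 1,513 kg + 2,916 kg + 66 kg + 26 kg = 4,521 kg (under)
7 windows exceed the threshold.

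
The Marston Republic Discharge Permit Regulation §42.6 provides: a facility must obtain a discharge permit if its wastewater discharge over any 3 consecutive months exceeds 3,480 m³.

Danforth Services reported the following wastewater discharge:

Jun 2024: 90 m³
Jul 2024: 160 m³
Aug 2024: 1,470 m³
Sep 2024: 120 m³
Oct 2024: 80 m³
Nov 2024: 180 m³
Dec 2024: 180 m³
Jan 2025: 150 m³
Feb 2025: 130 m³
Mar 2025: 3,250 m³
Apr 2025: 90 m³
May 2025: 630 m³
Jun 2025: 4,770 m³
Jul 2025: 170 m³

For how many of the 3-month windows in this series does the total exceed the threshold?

Jun 2024–Aug 2024: 90 m³ + 160 m³ + 1,470 m³ = 1,720 m³ (under)
Jul 2024–Sep 2024: 160 m³ + 1,470 m³ + 120 m³ = 1,750 m³ (under)
Aug 2024–Oct 2024: 1,470 m³ + 120 m³ + 80 m³ = 1,670 m³ (under)
Sep 2024–Nov 2024: 120 m³ + 80 m³ + 180 m³ = 380 m³ (under)
Oct 2024–Dec 2024: 80 m³ + 180 m³ + 180 m³ = 440 m³ (under)
Nov 2024–Jan 2025: 180 m³ + 180 m³ + 150 m³ = 510 m³ (under)
Dec 2024–Feb 2025: 180 m³ + 150 m³ + 130 m³ = 460 m³ (under)
Jan 2025–Mar 2025: 150 m³ + 130 m³ + 3,250 m³ = 3,530 m³ (over)
Feb 2025–Apr 2025: 130 m³ + 3,250 m³ + 90 m³ = 3,470 m³ (under)
Mar 2025–May 2025: 3,250 m³ + 90 m³ + 630 m³ = 3,970 m³ (over)
Apr 2025–Jun 2025: 90 m³ + 630 m³ + 4,770 m³ = 5,490 m³ (over)
May 2025–Jul 2025: 630 m³ + 4,770 m³ + 170 m³ = 5,570 m³ (over)
4 windows exceed the threshold.

4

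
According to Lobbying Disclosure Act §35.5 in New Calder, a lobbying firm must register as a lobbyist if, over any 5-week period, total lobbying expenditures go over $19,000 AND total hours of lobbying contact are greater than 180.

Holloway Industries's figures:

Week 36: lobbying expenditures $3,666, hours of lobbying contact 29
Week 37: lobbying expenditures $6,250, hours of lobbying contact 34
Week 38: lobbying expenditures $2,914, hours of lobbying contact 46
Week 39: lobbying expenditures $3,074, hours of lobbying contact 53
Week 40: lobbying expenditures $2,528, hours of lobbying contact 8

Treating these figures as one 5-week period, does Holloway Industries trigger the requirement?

Total lobbying expenditures: $3,666 + $6,250 + $2,914 + $3,074 + $2,528 = $18,432 (≤ $19,000).
Total hours of lobbying contact: 29 + 34 + 46 + 53 + 8 = 170 (≤ 180).
The test is 'and': the rule requires both, and at least one is not exceeded.

No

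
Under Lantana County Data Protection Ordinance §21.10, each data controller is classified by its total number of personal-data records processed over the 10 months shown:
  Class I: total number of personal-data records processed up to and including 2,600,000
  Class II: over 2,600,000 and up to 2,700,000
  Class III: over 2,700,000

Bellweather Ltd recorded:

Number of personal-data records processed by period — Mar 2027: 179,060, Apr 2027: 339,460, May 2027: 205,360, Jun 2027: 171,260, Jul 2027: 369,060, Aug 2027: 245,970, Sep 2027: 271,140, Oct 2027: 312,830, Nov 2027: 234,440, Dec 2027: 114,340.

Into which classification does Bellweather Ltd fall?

Class I

Total number of personal-data records processed: 179,060 + 339,460 + 205,360 + 171,260 + 369,060 + 245,970 + 271,140 + 312,830 + 234,440 + 114,340 = 2,442,920.
2,442,920 ≤ 2,600,000, so Class I applies.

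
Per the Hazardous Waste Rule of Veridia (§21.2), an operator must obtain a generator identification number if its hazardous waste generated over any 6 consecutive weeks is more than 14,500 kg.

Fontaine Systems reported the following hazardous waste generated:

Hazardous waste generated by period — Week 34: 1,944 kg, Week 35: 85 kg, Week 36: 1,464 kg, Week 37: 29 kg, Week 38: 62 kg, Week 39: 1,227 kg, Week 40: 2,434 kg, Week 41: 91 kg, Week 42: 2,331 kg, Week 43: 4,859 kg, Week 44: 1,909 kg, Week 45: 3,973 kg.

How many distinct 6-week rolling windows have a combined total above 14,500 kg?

1

Week 34–Week 39: 1,944 kg + 85 kg + 1,464 kg + 29 kg + 62 kg + 1,227 kg = 4,811 kg (under)
Week 35–Week 40: 85 kg + 1,464 kg + 29 kg + 62 kg + 1,227 kg + 2,434 kg = 5,301 kg (under)
Week 36–Week 41: 1,464 kg + 29 kg + 62 kg + 1,227 kg + 2,434 kg + 91 kg = 5,307 kg (under)
Week 37–Week 42: 29 kg + 62 kg + 1,227 kg + 2,434 kg + 91 kg + 2,331 kg = 6,174 kg (under)
Week 38–Week 43: 62 kg + 1,227 kg + 2,434 kg + 91 kg + 2,331 kg + 4,859 kg = 11,004 kg (under)
Week 39–Week 44: 1,227 kg + 2,434 kg + 91 kg + 2,331 kg + 4,859 kg + 1,909 kg = 12,851 kg (under)
Week 40–Week 45: 2,434 kg + 91 kg + 2,331 kg + 4,859 kg + 1,909 kg + 3,973 kg = 15,597 kg (over)
1 window exceeds the threshold.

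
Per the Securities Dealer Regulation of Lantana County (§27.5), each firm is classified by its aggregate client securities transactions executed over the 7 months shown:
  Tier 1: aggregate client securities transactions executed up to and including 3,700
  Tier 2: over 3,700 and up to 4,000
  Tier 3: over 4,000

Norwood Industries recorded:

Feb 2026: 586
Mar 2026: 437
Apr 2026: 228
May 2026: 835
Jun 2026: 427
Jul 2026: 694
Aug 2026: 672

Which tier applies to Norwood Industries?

Tier 2

Aggregate client securities transactions executed: 586 + 437 + 228 + 835 + 427 + 694 + 672 = 3,879.
3,700 < 3,879 ≤ 4,000, so Tier 2 applies.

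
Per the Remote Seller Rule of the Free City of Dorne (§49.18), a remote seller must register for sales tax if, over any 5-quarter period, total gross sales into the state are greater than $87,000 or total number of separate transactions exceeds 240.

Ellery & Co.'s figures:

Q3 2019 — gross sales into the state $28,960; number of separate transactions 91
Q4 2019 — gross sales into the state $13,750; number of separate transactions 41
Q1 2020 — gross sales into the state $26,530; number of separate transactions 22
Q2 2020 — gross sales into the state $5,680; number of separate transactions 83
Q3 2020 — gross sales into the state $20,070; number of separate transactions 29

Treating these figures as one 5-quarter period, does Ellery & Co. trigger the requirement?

Yes

Total gross sales into the state: $28,960 + $13,750 + $26,530 + $5,680 + $20,070 = $94,990 (> $87,000).
Total number of separate transactions: 91 + 41 + 22 + 83 + 29 = 266 (> 240).
The test is 'or': at least one threshold is exceeded.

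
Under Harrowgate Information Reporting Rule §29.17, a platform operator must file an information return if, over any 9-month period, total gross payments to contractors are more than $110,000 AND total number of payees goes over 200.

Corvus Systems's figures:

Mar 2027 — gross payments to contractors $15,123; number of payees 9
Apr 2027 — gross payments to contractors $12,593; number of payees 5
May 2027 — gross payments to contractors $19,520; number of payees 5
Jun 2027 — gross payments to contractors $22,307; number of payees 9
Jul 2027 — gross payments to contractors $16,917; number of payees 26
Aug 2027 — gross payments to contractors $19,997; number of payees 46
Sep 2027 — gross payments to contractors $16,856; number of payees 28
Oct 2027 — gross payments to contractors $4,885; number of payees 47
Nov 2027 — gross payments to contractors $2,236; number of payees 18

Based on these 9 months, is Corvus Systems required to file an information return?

Total gross payments to contractors: $15,123 + $12,593 + $19,520 + $22,307 + $16,917 + $19,997 + $16,856 + $4,885 + $2,236 = $130,434 (> $110,000).
Total number of payees: 9 + 5 + 5 + 9 + 26 + 46 + 28 + 47 + 18 = 193 (≤ 200).
The test is 'and': the rule requires both, and at least one is not exceeded.

No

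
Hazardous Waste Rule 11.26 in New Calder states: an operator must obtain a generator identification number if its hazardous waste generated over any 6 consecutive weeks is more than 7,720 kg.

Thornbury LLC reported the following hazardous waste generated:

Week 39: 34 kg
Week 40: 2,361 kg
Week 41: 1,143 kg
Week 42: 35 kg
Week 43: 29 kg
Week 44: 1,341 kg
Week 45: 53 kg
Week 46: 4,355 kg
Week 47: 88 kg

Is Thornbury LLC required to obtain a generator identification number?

No

Week 39–Week 44: 34 kg + 2,361 kg + 1,143 kg + 35 kg + 29 kg + 1,341 kg = 4,943 kg (under)
Week 40–Week 45: 2,361 kg + 1,143 kg + 35 kg + 29 kg + 1,341 kg + 53 kg = 4,962 kg (under)
Week 41–Week 46: 1,143 kg + 35 kg + 29 kg + 1,341 kg + 53 kg + 4,355 kg = 6,956 kg (under)
Week 42–Week 47: 35 kg + 29 kg + 1,341 kg + 53 kg + 4,355 kg + 88 kg = 5,901 kg (under)
No window exceeds 7,720 kg.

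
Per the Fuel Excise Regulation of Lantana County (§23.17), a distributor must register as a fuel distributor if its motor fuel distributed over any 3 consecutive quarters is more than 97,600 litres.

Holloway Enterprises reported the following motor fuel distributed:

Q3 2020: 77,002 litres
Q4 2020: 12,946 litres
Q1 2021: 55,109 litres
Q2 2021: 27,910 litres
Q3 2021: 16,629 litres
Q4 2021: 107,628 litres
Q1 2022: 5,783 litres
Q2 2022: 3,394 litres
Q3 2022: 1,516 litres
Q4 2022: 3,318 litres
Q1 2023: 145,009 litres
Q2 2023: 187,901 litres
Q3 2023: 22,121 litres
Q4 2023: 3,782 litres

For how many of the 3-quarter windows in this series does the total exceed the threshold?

Q3 2020–Q1 2021: 77,002 litres + 12,946 litres + 55,109 litres = 145,057 litres (over)
Q4 2020–Q2 2021: 12,946 litres + 55,109 litres + 27,910 litres = 95,965 litres (under)
Q1 2021–Q3 2021: 55,109 litres + 27,910 litres + 16,629 litres = 99,648 litres (over)
Q2 2021–Q4 2021: 27,910 litres + 16,629 litres + 107,628 litres = 152,167 litres (over)
Q3 2021–Q1 2022: 16,629 litres + 107,628 litres + 5,783 litres = 130,040 litres (over)
Q4 2021–Q2 2022: 107,628 litres + 5,783 litres + 3,394 litres = 116,805 litres (over)
Q1 2022–Q3 2022: 5,783 litres + 3,394 litres + 1,516 litres = 10,693 litres (under)
Q2 2022–Q4 2022: 3,394 litres + 1,516 litres + 3,318 litres = 8,228 litres (under)
Q3 2022–Q1 2023: 1,516 litres + 3,318 litres + 145,009 litres = 149,843 litres (over)
Q4 2022–Q2 2023: 3,318 litres + 145,009 litres + 187,901 litres = 336,228 litres (over)
Q1 2023–Q3 2023: 145,009 litres + 187,901 litres + 22,121 litres = 355,031 litres (over)
Q2 2023–Q4 2023: 187,901 litres + 22,121 litres + 3,782 litres = 213,804 litres (over)
9 windows exceed the threshold.

9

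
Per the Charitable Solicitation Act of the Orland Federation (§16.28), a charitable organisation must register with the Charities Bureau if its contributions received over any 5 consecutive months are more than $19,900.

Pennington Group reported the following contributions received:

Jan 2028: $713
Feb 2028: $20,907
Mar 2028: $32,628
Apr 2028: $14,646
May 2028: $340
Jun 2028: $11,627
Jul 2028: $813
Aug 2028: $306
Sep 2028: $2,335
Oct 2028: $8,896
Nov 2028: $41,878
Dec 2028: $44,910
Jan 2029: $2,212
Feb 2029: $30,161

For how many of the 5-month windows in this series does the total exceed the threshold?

9

Jan 2028–May 2028: $713 + $20,907 + $32,628 + $14,646 + $340 = $69,234 (over)
Feb 2028–Jun 2028: $20,907 + $32,628 + $14,646 + $340 + $11,627 = $80,148 (over)
Mar 2028–Jul 2028: $32,628 + $14,646 + $340 + $11,627 + $813 = $60,054 (over)
Apr 2028–Aug 2028: $14,646 + $340 + $11,627 + $813 + $306 = $27,732 (over)
May 2028–Sep 2028: $340 + $11,627 + $813 + $306 + $2,335 = $15,421 (under)
Jun 2028–Oct 2028: $11,627 + $813 + $306 + $2,335 + $8,896 = $23,977 (over)
Jul 2028–Nov 2028: $813 + $306 + $2,335 + $8,896 + $41,878 = $54,228 (over)
Aug 2028–Dec 2028: $306 + $2,335 + $8,896 + $41,878 + $44,910 = $98,325 (over)
Sep 2028–Jan 2029: $2,335 + $8,896 + $41,878 + $44,910 + $2,212 = $100,231 (over)
Oct 2028–Feb 2029: $8,896 + $41,878 + $44,910 + $2,212 + $30,161 = $128,057 (over)
9 windows exceed the threshold.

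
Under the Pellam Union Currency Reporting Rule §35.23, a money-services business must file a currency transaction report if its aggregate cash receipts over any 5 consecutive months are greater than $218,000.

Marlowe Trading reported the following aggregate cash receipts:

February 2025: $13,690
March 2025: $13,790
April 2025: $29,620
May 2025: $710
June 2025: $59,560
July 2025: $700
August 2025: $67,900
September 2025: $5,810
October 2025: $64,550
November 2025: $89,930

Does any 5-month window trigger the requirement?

Yes

February 2025–June 2025: $13,690 + $13,790 + $29,620 + $710 + $59,560 = $117,370 (under)
March 2025–July 2025: $13,790 + $29,620 + $710 + $59,560 + $700 = $104,380 (under)
April 2025–August 2025: $29,620 + $710 + $59,560 + $700 + $67,900 = $158,490 (under)
May 2025–September 2025: $710 + $59,560 + $700 + $67,900 + $5,810 = $134,680 (under)
June 2025–October 2025: $59,560 + $700 + $67,900 + $5,810 + $64,550 = $198,520 (under)
July 2025–November 2025: $700 + $67,900 + $5,810 + $64,550 + $89,930 = $228,890 (over)
At least one window exceeds $218,000.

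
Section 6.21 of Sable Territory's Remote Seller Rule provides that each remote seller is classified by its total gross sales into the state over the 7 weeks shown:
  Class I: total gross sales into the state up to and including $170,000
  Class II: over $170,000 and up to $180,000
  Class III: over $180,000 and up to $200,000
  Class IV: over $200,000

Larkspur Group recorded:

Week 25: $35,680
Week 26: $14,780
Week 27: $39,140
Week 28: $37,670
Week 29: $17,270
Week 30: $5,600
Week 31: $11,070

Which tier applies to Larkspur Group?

Class I

Total gross sales into the state: $35,680 + $14,780 + $39,140 + $37,670 + $17,270 + $5,600 + $11,070 = $161,210.
$161,210 ≤ $170,000, so Class I applies.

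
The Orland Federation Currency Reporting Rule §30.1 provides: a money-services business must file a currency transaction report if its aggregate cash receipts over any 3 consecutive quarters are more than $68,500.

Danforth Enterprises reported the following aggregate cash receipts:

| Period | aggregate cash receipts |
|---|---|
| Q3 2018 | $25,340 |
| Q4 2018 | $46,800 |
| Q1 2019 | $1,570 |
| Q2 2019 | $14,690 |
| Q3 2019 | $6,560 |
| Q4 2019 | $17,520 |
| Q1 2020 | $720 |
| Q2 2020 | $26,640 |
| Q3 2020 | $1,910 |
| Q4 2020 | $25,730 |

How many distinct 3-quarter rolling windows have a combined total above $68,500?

1

Q3 2018–Q1 2019: $25,340 + $46,800 + $1,570 = $73,710 (over)
Q4 2018–Q2 2019: $46,800 + $1,570 + $14,690 = $63,060 (under)
Q1 2019–Q3 2019: $1,570 + $14,690 + $6,560 = $22,820 (under)
Q2 2019–Q4 2019: $14,690 + $6,560 + $17,520 = $38,770 (under)
Q3 2019–Q1 2020: $6,560 + $17,520 + $720 = $24,800 (under)
Q4 2019–Q2 2020: $17,520 + $720 + $26,640 = $44,880 (under)
Q1 2020–Q3 2020: $720 + $26,640 + $1,910 = $29,270 (under)
Q2 2020–Q4 2020: $26,640 + $1,910 + $25,730 = $54,280 (under)
1 window exceeds the threshold.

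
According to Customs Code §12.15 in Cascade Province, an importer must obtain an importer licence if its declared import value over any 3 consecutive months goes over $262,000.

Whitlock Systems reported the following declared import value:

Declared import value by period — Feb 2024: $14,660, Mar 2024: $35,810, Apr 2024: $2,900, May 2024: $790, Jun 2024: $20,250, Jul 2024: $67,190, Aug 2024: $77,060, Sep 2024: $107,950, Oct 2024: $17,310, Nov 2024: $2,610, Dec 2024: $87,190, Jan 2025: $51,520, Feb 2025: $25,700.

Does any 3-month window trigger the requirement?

Feb 2024–Apr 2024: $14,660 + $35,810 + $2,900 = $53,370 (under)
Mar 2024–May 2024: $35,810 + $2,900 + $790 = $39,500 (under)
Apr 2024–Jun 2024: $2,900 + $790 + $20,250 = $23,940 (under)
May 2024–Jul 2024: $790 + $20,250 + $67,190 = $88,230 (under)
Jun 2024–Aug 2024: $20,250 + $67,190 + $77,060 = $164,500 (under)
Jul 2024–Sep 2024: $67,190 + $77,060 + $107,950 = $252,200 (under)
Aug 2024–Oct 2024: $77,060 + $107,950 + $17,310 = $202,320 (under)
Sep 2024–Nov 2024: $107,950 + $17,310 + $2,610 = $127,870 (under)
Oct 2024–Dec 2024: $17,310 + $2,610 + $87,190 = $107,110 (under)
Nov 2024–Jan 2025: $2,610 + $87,190 + $51,520 = $141,320 (under)
Dec 2024–Feb 2025: $87,190 + $51,520 + $25,700 = $164,410 (under)
No window exceeds $262,000.

No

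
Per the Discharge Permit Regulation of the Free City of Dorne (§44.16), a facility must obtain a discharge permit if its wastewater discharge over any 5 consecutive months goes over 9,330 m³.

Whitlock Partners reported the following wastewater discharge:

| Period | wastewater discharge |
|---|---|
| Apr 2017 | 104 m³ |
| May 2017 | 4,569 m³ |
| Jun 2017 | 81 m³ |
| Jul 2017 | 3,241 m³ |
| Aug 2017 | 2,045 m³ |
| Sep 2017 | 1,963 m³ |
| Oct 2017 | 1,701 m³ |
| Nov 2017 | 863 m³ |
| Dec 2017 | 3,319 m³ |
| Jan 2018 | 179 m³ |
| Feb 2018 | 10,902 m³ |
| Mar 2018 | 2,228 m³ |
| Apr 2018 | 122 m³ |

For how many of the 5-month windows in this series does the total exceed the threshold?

7

Apr 2017–Aug 2017: 104 m³ + 4,569 m³ + 81 m³ + 3,241 m³ + 2,045 m³ = 10,040 m³ (over)
May 2017–Sep 2017: 4,569 m³ + 81 m³ + 3,241 m³ + 2,045 m³ + 1,963 m³ = 11,899 m³ (over)
Jun 2017–Oct 2017: 81 m³ + 3,241 m³ + 2,045 m³ + 1,963 m³ + 1,701 m³ = 9,031 m³ (under)
Jul 2017–Nov 2017: 3,241 m³ + 2,045 m³ + 1,963 m³ + 1,701 m³ + 863 m³ = 9,813 m³ (over)
Aug 2017–Dec 2017: 2,045 m³ + 1,963 m³ + 1,701 m³ + 863 m³ + 3,319 m³ = 9,891 m³ (over)
Sep 2017–Jan 2018: 1,963 m³ + 1,701 m³ + 863 m³ + 3,319 m³ + 179 m³ = 8,025 m³ (under)
Oct 2017–Feb 2018: 1,701 m³ + 863 m³ + 3,319 m³ + 179 m³ + 10,902 m³ = 16,964 m³ (over)
Nov 2017–Mar 2018: 863 m³ + 3,319 m³ + 179 m³ + 10,902 m³ + 2,228 m³ = 17,491 m³ (over)
Dec 2017–Apr 2018: 3,319 m³ + 179 m³ + 10,902 m³ + 2,228 m³ + 122 m³ = 16,750 m³ (over)
7 windows exceed the threshold.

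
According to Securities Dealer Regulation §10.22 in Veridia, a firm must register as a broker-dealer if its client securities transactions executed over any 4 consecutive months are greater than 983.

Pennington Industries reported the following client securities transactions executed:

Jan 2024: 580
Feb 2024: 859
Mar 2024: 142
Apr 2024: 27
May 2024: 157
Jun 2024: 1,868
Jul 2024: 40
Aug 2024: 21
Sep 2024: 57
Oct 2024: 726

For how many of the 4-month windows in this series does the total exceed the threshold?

Jan 2024–Apr 2024: 580 + 859 + 142 + 27 = 1,608 (over)
Feb 2024–May 2024: 859 + 142 + 27 + 157 = 1,185 (over)
Mar 2024–Jun 2024: 142 + 27 + 157 + 1,868 = 2,194 (over)
Apr 2024–Jul 2024: 27 + 157 + 1,868 + 40 = 2,092 (over)
May 2024–Aug 2024: 157 + 1,868 + 40 + 21 = 2,086 (over)
Jun 2024–Sep 2024: 1,868 + 40 + 21 + 57 = 1,986 (over)
Jul 2024–Oct 2024: 40 + 21 + 57 + 726 = 844 (under)
6 windows exceed the threshold.

6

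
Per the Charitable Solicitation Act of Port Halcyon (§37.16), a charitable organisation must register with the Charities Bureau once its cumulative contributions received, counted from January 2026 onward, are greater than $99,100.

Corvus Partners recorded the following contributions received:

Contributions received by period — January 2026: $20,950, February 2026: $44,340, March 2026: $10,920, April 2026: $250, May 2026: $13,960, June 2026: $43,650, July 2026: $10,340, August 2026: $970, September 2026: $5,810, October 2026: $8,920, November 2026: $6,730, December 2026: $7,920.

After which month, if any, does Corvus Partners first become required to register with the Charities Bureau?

June 2026

Through January 2026: $20,950
Through February 2026: $65,290
Through March 2026: $76,210
Through April 2026: $76,460
Through May 2026: $90,420
Through June 2026: $134,070 ← exceeds threshold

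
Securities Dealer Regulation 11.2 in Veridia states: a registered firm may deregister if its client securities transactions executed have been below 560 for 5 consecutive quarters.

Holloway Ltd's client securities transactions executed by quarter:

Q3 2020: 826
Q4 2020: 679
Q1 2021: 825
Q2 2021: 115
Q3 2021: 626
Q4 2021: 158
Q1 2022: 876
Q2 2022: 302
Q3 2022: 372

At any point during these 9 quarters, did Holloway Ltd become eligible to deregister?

Quarters below 560: Q2 2021, Q4 2021, Q2 2022, Q3 2022.
Longest run of consecutive quarters below the threshold: 2.
2 < 5, so Holloway Ltd never became eligible.

No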